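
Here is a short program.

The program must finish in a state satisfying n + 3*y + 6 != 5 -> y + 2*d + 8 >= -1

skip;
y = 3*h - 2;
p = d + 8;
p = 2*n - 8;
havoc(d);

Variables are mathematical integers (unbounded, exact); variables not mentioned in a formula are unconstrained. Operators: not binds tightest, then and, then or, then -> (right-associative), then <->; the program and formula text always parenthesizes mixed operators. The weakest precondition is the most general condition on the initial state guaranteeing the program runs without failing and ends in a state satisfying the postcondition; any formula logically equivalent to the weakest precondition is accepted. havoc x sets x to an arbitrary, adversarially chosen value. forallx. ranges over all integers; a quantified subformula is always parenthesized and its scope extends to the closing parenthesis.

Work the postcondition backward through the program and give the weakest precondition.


Working backward. After the program, the postcondition n + 3*y + 6 != 5 -> y + 2*d + 8 >= -1 must hold; in canonical form it is n + 3*y != -1 -> 2*d + y >= -9.
Before havoc d: forall d_1. (n + 3*y != -1 -> 2*d_1 + y >= -9)
Before p := 2*n - 8: forall d_1. (n + 3*y != -1 -> 2*d_1 + y >= -9)
Before p := d + 8: forall d_1. (n + 3*y != -1 -> 2*d_1 + y >= -9)
Before y := 3*h - 2: forall d_1. (9*h + n != 5 -> 2*d_1 + 3*h >= -7)
Before skip: forall d_1. (9*h + n != 5 -> 2*d_1 + 3*h >= -7)
Answer: WP = forall d_1. (9*h + n != 5 -> 2*d_1 + 3*h >= -7)


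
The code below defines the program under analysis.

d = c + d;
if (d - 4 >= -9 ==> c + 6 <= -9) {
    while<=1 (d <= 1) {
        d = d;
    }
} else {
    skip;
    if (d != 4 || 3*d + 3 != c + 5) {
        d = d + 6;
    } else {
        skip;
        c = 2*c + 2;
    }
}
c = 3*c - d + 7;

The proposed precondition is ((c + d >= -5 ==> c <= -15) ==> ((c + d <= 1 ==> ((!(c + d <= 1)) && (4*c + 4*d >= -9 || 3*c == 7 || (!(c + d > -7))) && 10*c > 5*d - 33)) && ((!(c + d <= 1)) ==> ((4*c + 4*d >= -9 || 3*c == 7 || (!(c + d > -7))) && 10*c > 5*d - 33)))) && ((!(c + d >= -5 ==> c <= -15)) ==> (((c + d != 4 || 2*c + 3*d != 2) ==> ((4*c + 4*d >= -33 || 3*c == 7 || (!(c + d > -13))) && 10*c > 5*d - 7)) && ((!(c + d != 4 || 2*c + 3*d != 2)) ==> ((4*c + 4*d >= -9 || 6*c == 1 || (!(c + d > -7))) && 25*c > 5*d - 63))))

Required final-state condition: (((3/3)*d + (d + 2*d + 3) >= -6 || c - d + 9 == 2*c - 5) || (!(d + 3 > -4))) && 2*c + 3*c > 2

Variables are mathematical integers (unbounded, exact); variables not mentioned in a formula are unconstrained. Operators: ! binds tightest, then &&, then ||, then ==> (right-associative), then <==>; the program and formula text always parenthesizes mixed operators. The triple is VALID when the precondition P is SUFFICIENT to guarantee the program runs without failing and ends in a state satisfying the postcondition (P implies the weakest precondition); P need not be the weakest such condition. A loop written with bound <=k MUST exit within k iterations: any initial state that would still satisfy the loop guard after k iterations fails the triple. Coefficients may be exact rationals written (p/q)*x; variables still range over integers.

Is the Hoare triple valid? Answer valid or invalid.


Working backward. After the program, the postcondition (((3/3)*d + (d + 2*d + 3) >= -6 || c - d + 9 == 2*c - 5) || (!(d + 3 > -4))) && 2*c + 3*c > 2 must hold; in canonical form it is (4*d >= -9 || c + d == 14 || (!(d > -7))) && 5*c > 2.
Before c := 3*c - d + 7: (4*d >= -9 || 3*c == 7 || (!(d > -7))) && 15*c > 5*d - 33
Then branch requires (d <= 1 ==> ((!(d <= 1)) && (4*d >= -9 || 3*c == 7 || (!(d > -7))) && 15*c > 5*d - 33)) && ((!(d <= 1)) ==> ((4*d >= -9 || 3*c == 7 || (!(d > -7))) && 15*c > 5*d - 33)); else branch requires ((d != 4 || 3*d != c + 2) ==> ((4*d >= -33 || 3*c == 7 || (!(d > -13))) && 15*c > 5*d - 3)) && ((!(d != 4 || 3*d != c + 2)) ==> ((4*d >= -9 || 6*c == 1 || (!(d > -7))) && 30*c > 5*d - 63)).
Before the if: ((d >= -5 ==> c <= -15) ==> ((d <= 1 ==> ((!(d <= 1)) && (4*d >= -9 || 3*c == 7 || (!(d > -7))) && 15*c > 5*d - 33)) && ((!(d <= 1)) ==> ((4*d >= -9 || 3*c == 7 || (!(d > -7))) && 15*c > 5*d - 33)))) && ((!(d >= -5 ==> c <= -15)) ==> (((d != 4 || 3*d != c + 2) ==> ((4*d >= -33 || 3*c == 7 || (!(d > -13))) && 15*c > 5*d - 3)) && ((!(d != 4 || 3*d != c + 2)) ==> ((4*d >= -9 || 6*c == 1 || (!(d > -7))) && 30*c > 5*d - 63))))
Before d := c + d: ((c + d >= -5 ==> c <= -15) ==> ((c + d <= 1 ==> ((!(c + d <= 1)) && (4*c + 4*d >= -9 || 3*c == 7 || (!(c + d > -7))) && 10*c > 5*d - 33)) && ((!(c + d <= 1)) ==> ((4*c + 4*d >= -9 || 3*c == 7 || (!(c + d > -7))) && 10*c > 5*d - 33)))) && ((!(c + d >= -5 ==> c <= -15)) ==> (((c + d != 4 || 2*c + 3*d != 2) ==> ((4*c + 4*d >= -33 || 3*c == 7 || (!(c + d > -13))) && 10*c > 5*d - 3)) && ((!(c + d != 4 || 2*c + 3*d != 2)) ==> ((4*c + 4*d >= -9 || 6*c == 1 || (!(c + d > -7))) && 25*c > 5*d - 63))))
The weakest precondition is ((c + d >= -5 ==> c <= -15) ==> ((c + d <= 1 ==> ((!(c + d <= 1)) && (4*c + 4*d >= -9 || 3*c == 7 || (!(c + d > -7))) && 10*c > 5*d - 33)) && ((!(c + d <= 1)) ==> ((4*c + 4*d >= -9 || 3*c == 7 || (!(c + d > -7))) && 10*c > 5*d - 33)))) && ((!(c + d >= -5 ==> c <= -15)) ==> (((c + d != 4 || 2*c + 3*d != 2) ==> ((4*c + 4*d >= -33 || 3*c == 7 || (!(c + d > -13))) && 10*c > 5*d - 3)) && ((!(c + d != 4 || 2*c + 3*d != 2)) ==> ((4*c + 4*d >= -9 || 6*c == 1 || (!(c + d > -7))) && 25*c > 5*d - 63)))).
Check whether ((c + d >= -5 ==> c <= -15) ==> ((c + d <= 1 ==> ((!(c + d <= 1)) && (4*c + 4*d >= -9 || 3*c == 7 || (!(c + d > -7))) && 10*c > 5*d - 33)) && ((!(c + d <= 1)) ==> ((4*c + 4*d >= -9 || 3*c == 7 || (!(c + d > -7))) && 10*c > 5*d - 33)))) && ((!(c + d >= -5 ==> c <= -15)) ==> (((c + d != 4 || 2*c + 3*d != 2) ==> ((4*c + 4*d >= -33 || 3*c == 7 || (!(c + d > -13))) && 10*c > 5*d - 7)) && ((!(c + d != 4 || 2*c + 3*d != 2)) ==> ((4*c + 4*d >= -9 || 6*c == 1 || (!(c + d > -7))) && 25*c > 5*d - 63)))) implies it.
Countermodel: at the initial state c = 2, d = 5, the precondition holds but the weakest precondition fails.
Answer: invalid


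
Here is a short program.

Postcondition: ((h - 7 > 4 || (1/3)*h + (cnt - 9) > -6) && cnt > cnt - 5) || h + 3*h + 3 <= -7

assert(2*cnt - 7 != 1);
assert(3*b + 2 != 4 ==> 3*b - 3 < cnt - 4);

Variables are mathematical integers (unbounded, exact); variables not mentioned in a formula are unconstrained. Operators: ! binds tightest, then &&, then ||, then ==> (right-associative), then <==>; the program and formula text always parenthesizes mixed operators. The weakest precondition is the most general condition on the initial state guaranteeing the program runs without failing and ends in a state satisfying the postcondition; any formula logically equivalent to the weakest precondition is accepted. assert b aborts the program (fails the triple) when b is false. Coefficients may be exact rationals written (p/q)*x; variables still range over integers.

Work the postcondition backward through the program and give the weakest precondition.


Working backward. After the program, the postcondition ((h - 7 > 4 || (1/3)*h + (cnt - 9) > -6) && cnt > cnt - 5) || h + 3*h + 3 <= -7 must hold; in canonical form it is h > 11 || cnt + (1/3)*h > 3 || 4*h <= -10.
Before assert 3*b + 2 != 4 ==> 3*b - 3 < cnt - 4: (3*b != 2 ==> 3*b < cnt - 1) && (h > 11 || cnt + (1/3)*h > 3 || 4*h <= -10)
Before assert 2*cnt - 7 != 1: 2*cnt != 8 && (3*b != 2 ==> 3*b < cnt - 1) && (h > 11 || cnt + (1/3)*h > 3 || 4*h <= -10)
Answer: WP = 2*cnt != 8 && (3*b != 2 ==> 3*b < cnt - 1) && (h > 11 || cnt + (1/3)*h > 3 || 4*h <= -10)


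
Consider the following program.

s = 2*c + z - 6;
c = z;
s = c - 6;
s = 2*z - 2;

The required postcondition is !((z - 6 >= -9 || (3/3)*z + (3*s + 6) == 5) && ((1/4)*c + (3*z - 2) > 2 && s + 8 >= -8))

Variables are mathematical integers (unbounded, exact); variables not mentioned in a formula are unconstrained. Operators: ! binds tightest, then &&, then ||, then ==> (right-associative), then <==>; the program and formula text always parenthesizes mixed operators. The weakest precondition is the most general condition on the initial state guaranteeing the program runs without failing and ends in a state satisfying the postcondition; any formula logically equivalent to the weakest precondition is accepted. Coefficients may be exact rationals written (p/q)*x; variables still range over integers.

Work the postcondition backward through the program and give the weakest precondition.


Working backward. After the program, the postcondition !((z - 6 >= -9 || (3/3)*z + (3*s + 6) == 5) && ((1/4)*c + (3*z - 2) > 2 && s + 8 >= -8)) must hold; in canonical form it is !((z >= -3 || 3*s + z == -1) && (1/4)*c + 3*z > 4 && s >= -16).
Before s := 2*z - 2: !((z >= -3 || 7*z == 5) && (1/4)*c + 3*z > 4 && 2*z >= -14)
Before s := c - 6: !((z >= -3 || 7*z == 5) && (1/4)*c + 3*z > 4 && 2*z >= -14)
Before c := z: !((z >= -3 || 7*z == 5) && (13/4)*z > 4 && 2*z >= -14)
Before s := 2*c + z - 6: !((z >= -3 || 7*z == 5) && (13/4)*z > 4 && 2*z >= -14)
Answer: WP = !((z >= -3 || 7*z == 5) && (13/4)*z > 4 && 2*z >= -14)


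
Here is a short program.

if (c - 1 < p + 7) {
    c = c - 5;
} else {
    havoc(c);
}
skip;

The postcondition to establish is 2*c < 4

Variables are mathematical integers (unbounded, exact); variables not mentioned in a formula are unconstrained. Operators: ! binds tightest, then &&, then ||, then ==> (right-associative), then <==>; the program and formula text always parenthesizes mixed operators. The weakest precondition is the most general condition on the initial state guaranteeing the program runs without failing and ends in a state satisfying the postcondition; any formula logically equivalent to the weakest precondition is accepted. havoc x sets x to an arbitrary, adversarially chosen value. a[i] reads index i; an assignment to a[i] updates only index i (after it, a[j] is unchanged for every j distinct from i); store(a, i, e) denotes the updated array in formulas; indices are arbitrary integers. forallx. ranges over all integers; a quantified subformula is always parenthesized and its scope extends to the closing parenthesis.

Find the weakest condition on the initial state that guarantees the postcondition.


Working backward. After the program, 2*c < 4 must hold.
Before skip: 2*c < 4
Then branch requires 2*c < 14; else branch requires forall c_1. 2*c_1 < 4.
Before the if: (c < p + 8 ==> 2*c < 14) && ((!(c < p + 8)) ==> (forall c_1. 2*c_1 < 4))
Answer: WP = (c < p + 8 ==> 2*c < 14) && ((!(c < p + 8)) ==> (forall c_1. 2*c_1 < 4))


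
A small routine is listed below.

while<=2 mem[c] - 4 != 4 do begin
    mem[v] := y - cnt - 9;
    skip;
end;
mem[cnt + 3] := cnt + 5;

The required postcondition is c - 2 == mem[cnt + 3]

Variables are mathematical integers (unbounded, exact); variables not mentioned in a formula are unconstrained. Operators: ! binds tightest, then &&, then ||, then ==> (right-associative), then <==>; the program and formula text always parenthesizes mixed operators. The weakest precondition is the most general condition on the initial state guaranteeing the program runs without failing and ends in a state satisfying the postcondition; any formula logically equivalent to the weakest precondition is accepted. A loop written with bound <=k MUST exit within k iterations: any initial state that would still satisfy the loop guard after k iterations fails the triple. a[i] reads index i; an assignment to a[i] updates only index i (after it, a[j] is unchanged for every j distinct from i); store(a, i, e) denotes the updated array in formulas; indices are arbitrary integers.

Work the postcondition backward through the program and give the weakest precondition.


Working backward. After the program, the postcondition c - 2 == mem[cnt + 3] must hold; in canonical form it is c == mem[cnt + 3] + 2.
Before mem[cnt + 3] := cnt + 5: c == store(mem, cnt + 3, cnt + 5)[cnt + 3] + 2
Before the loop (bound <=2), unroll the exhaustion recursion (WP_0 = exit-now case; WP_j = one more guarded iteration, up to j = 2):
  WP_0: (!(mem[c] != 8)) && c == store(mem, cnt + 3, cnt + 5)[cnt + 3] + 2
  WP_1: (mem[c] != 8 ==> ((!(store(mem, v, -cnt + y - 9)[c] != 8)) && c == store(store(mem, v, -cnt + y - 9), cnt + 3, cnt + 5)[cnt + 3] + 2)) && ((!(mem[c] != 8)) ==> c == store(mem, cnt + 3, cnt + 5)[cnt + 3] + 2)
  WP_2: (mem[c] != 8 ==> ((store(mem, v, -cnt + y - 9)[c] != 8 ==> ((!(store(store(mem, v, -cnt + y - 9), v, -cnt + y - 9)[c] != 8)) && c == store(store(store(mem, v, -cnt + y - 9), v, -cnt + y - 9), cnt + 3, cnt + 5)[cnt + 3] + 2)) && ((!(store(mem, v, -cnt + y - 9)[c] != 8)) ==> c == store(store(mem, v, -cnt + y - 9), cnt + 3, cnt + 5)[cnt + 3] + 2))) && ((!(mem[c] != 8)) ==> c == store(mem, cnt + 3, cnt + 5)[cnt + 3] + 2)
So before the loop: (mem[c] != 8 ==> ((store(mem, v, -cnt + y - 9)[c] != 8 ==> ((!(store(store(mem, v, -cnt + y - 9), v, -cnt + y - 9)[c] != 8)) && c == store(store(store(mem, v, -cnt + y - 9), v, -cnt + y - 9), cnt + 3, cnt + 5)[cnt + 3] + 2)) && ((!(store(mem, v, -cnt + y - 9)[c] != 8)) ==> c == store(store(mem, v, -cnt + y - 9), cnt + 3, cnt + 5)[cnt + 3] + 2))) && ((!(mem[c] != 8)) ==> c == store(mem, cnt + 3, cnt + 5)[cnt + 3] + 2)
Answer: WP = (mem[c] != 8 ==> ((store(mem, v, -cnt + y - 9)[c] != 8 ==> ((!(store(store(mem, v, -cnt + y - 9), v, -cnt + y - 9)[c] != 8)) && c == store(store(store(mem, v, -cnt + y - 9), v, -cnt + y - 9), cnt + 3, cnt + 5)[cnt + 3] + 2)) && ((!(store(mem, v, -cnt + y - 9)[c] != 8)) ==> c == store(store(mem, v, -cnt + y - 9), cnt + 3, cnt + 5)[cnt + 3] + 2))) && ((!(mem[c] != 8)) ==> c == store(mem, cnt + 3, cnt + 5)[cnt + 3] + 2)


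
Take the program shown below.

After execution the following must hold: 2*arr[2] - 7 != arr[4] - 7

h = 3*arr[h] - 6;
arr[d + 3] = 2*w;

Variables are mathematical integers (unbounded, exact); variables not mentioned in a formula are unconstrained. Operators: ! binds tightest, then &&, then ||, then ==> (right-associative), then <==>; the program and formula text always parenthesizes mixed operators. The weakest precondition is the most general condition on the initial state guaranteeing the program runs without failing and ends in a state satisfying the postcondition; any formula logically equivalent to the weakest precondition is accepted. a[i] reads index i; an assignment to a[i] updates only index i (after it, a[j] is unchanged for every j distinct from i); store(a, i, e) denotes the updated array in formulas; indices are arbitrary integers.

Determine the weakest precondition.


Working backward. After the program, the postcondition 2*arr[2] - 7 != arr[4] - 7 must hold; in canonical form it is 2*arr[2] != arr[4].
Before arr[d + 3] := 2*w: 2*store(arr, d + 3, 2*w)[2] != store(arr, d + 3, 2*w)[4]
Before h := 3*arr[h] - 6: 2*store(arr, d + 3, 2*w)[2] != store(arr, d + 3, 2*w)[4]
Answer: WP = 2*store(arr, d + 3, 2*w)[2] != store(arr, d + 3, 2*w)[4]


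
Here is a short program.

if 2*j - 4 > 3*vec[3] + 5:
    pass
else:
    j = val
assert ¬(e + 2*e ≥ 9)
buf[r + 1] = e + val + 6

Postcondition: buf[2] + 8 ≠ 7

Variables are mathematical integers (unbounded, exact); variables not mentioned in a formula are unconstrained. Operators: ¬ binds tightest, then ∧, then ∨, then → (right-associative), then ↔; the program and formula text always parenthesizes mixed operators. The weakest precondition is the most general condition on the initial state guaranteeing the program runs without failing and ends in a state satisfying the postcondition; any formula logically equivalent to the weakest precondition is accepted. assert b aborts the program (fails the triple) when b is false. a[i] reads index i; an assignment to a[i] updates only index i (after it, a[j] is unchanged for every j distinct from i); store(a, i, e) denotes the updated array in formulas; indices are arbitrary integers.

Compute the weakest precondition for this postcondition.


Working backward. After the program, the postcondition buf[2] + 8 ≠ 7 must hold; in canonical form it is buf[2] ≠ -1.
Before buf[r + 1] := e + val + 6: store(buf, r + 1, e + val + 6)[2] ≠ -1
Before assert ¬(e + 2*e ≥ 9): (¬(3*e ≥ 9)) ∧ store(buf, r + 1, e + val + 6)[2] ≠ -1
Then branch requires (¬(3*e ≥ 9)) ∧ store(buf, r + 1, e + val + 6)[2] ≠ -1; else branch requires (¬(3*e ≥ 9)) ∧ store(buf, r + 1, e + val + 6)[2] ≠ -1.
Before the if: (2*j > 3*vec[3] + 9 → ((¬(3*e ≥ 9)) ∧ store(buf, r + 1, e + val + 6)[2] ≠ -1)) ∧ ((¬(2*j > 3*vec[3] + 9)) → ((¬(3*e ≥ 9)) ∧ store(buf, r + 1, e + val + 6)[2] ≠ -1))
Answer: WP = (2*j > 3*vec[3] + 9 → ((¬(3*e ≥ 9)) ∧ store(buf, r + 1, e + val + 6)[2] ≠ -1)) ∧ ((¬(2*j > 3*vec[3] + 9)) → ((¬(3*e ≥ 9)) ∧ store(buf, r + 1, e + val + 6)[2] ≠ -1))


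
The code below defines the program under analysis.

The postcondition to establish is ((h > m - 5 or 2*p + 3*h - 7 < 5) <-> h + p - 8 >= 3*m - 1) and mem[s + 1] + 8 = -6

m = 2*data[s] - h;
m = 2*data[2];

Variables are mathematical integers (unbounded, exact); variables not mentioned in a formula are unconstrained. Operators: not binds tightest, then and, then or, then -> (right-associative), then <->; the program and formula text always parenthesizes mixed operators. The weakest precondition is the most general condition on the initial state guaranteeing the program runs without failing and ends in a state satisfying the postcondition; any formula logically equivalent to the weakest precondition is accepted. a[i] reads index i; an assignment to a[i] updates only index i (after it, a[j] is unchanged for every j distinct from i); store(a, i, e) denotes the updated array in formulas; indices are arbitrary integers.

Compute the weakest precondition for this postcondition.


Working backward. After the program, the postcondition ((h > m - 5 or 2*p + 3*h - 7 < 5) <-> h + p - 8 >= 3*m - 1) and mem[s + 1] + 8 = -6 must hold; in canonical form it is ((h > m - 5 or 3*h + 2*p < 12) <-> h + p >= 3*m + 7) and mem[s + 1] = -14.
Before m := 2*data[2]: ((h > 2*data[2] - 5 or 3*h + 2*p < 12) <-> h + p >= 6*data[2] + 7) and mem[s + 1] = -14
Before m := 2*data[s] - h: ((h > 2*data[2] - 5 or 3*h + 2*p < 12) <-> h + p >= 6*data[2] + 7) and mem[s + 1] = -14
Answer: WP = ((h > 2*data[2] - 5 or 3*h + 2*p < 12) <-> h + p >= 6*data[2] + 7) and mem[s + 1] = -14


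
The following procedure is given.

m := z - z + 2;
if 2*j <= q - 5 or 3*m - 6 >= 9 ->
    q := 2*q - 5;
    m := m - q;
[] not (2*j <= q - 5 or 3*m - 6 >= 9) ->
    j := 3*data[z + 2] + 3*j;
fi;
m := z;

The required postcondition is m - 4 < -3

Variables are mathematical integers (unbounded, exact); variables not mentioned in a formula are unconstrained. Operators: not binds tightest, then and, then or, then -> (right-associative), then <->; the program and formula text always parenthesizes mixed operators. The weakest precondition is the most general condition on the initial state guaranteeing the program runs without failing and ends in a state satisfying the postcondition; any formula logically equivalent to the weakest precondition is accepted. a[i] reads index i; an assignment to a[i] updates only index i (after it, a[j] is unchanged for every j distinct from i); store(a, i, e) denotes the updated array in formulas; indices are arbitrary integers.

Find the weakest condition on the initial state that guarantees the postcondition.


Working backward. After the program, the postcondition m - 4 < -3 must hold; in canonical form it is m < 1.
Before m := z: z < 1
Then branch requires z < 1; else branch requires z < 1.
Before the if: ((2*j <= q - 5 or 3*m >= 15) -> z < 1) and ((not (2*j <= q - 5 or 3*m >= 15)) -> z < 1)
Before m := z - z + 2: (2*j <= q - 5 -> z < 1) and ((not (2*j <= q - 5)) -> z < 1)
Answer: WP = (2*j <= q - 5 -> z < 1) and ((not (2*j <= q - 5)) -> z < 1)


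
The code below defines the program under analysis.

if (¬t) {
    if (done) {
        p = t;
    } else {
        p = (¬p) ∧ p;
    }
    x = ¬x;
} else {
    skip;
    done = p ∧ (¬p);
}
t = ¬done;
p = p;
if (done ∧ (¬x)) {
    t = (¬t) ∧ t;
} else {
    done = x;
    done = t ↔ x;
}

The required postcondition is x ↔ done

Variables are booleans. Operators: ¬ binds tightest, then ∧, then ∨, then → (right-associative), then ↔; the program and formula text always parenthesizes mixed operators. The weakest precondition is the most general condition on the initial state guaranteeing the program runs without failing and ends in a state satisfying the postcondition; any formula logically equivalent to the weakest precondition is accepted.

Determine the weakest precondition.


Working backward. After the program, x ↔ done must hold.
Then branch requires x ↔ done; else branch requires x ↔ (t ↔ x).
Before the if: ((done ∧ (¬x)) → (x ↔ done)) ∧ ((¬(done ∧ (¬x))) → (x ↔ (t ↔ x)))
Before p := p: ((done ∧ (¬x)) → (x ↔ done)) ∧ ((¬(done ∧ (¬x))) → (x ↔ (t ↔ x)))
Before t := ¬done: ((done ∧ (¬x)) → (x ↔ done)) ∧ ((¬(done ∧ (¬x))) → (x ↔ ((¬done) ↔ x)))
Then branch requires (done → (((done ∧ x) → ((¬x) ↔ done)) ∧ ((¬(done ∧ x)) → ((¬x) ↔ ((¬done) ↔ (¬x)))))) ∧ ((¬done) → (((done ∧ x) → ((¬x) ↔ done)) ∧ ((¬(done ∧ x)) → ((¬x) ↔ ((¬done) ↔ (¬x)))))); else branch requires true.
Before the if: (¬t) → ((done → (((done ∧ x) → ((¬x) ↔ done)) ∧ ((¬(done ∧ x)) → ((¬x) ↔ ((¬done) ↔ (¬x)))))) ∧ ((¬done) → (((done ∧ x) → ((¬x) ↔ done)) ∧ ((¬(done ∧ x)) → ((¬x) ↔ ((¬done) ↔ (¬x)))))))
Answer: WP = (¬t) → ((done → (((done ∧ x) → ((¬x) ↔ done)) ∧ ((¬(done ∧ x)) → ((¬x) ↔ ((¬done) ↔ (¬x)))))) ∧ ((¬done) → (((done ∧ x) → ((¬x) ↔ done)) ∧ ((¬(done ∧ x)) → ((¬x) ↔ ((¬done) ↔ (¬x)))))))


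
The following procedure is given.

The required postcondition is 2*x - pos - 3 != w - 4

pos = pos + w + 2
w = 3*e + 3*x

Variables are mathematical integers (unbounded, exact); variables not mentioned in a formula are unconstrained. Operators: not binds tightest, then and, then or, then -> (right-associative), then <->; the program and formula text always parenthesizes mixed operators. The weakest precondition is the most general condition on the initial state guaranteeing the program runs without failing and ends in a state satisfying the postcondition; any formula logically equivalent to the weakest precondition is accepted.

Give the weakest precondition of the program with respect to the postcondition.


Working backward. After the program, the postcondition 2*x - pos - 3 != w - 4 must hold; in canonical form it is 2*x != pos + w - 1.
Before w := 3*e + 3*x: 3*e + pos + x != 1
Before pos := pos + w + 2: 3*e + pos + w + x != -1
Answer: WP = 3*e + pos + w + x != -1


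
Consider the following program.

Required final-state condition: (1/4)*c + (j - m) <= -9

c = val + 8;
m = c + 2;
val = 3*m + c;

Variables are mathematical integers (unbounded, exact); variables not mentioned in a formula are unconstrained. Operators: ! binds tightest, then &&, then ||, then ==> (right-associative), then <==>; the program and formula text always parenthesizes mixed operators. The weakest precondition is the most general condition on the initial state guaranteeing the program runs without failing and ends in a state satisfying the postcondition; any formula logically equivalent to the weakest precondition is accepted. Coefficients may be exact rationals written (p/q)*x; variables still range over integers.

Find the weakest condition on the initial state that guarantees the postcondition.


Working backward. After the program, the postcondition (1/4)*c + (j - m) <= -9 must hold; in canonical form it is (1/4)*c + j <= m - 9.
Before val := 3*m + c: (1/4)*c + j <= m - 9
Before m := c + 2: j <= (3/4)*c - 7
Before c := val + 8: j <= (3/4)*val - 1
Answer: WP = j <= (3/4)*val - 1


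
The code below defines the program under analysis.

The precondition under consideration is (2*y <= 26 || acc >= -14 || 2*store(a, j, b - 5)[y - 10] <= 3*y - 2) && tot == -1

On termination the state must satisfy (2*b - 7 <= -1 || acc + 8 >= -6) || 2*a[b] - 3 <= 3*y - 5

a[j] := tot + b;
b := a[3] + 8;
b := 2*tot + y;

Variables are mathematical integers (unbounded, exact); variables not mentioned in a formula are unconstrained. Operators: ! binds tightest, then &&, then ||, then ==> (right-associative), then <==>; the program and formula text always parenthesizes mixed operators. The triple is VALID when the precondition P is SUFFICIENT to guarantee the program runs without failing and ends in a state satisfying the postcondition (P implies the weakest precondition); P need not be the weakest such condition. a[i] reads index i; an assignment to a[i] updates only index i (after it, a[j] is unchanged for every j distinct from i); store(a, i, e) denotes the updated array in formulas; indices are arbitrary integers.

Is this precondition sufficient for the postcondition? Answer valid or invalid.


Working backward. After the program, the postcondition (2*b - 7 <= -1 || acc + 8 >= -6) || 2*a[b] - 3 <= 3*y - 5 must hold; in canonical form it is 2*b <= 6 || acc >= -14 || 2*a[b] <= 3*y - 2.
Before b := 2*tot + y: 4*tot + 2*y <= 6 || acc >= -14 || 2*a[2*tot + y] <= 3*y - 2
Before b := a[3] + 8: 4*tot + 2*y <= 6 || acc >= -14 || 2*a[2*tot + y] <= 3*y - 2
Before a[j] := tot + b: 4*tot + 2*y <= 6 || acc >= -14 || 2*store(a, j, b + tot)[2*tot + y] <= 3*y - 2
The weakest precondition is 4*tot + 2*y <= 6 || acc >= -14 || 2*store(a, j, b + tot)[2*tot + y] <= 3*y - 2.
Check whether (2*y <= 26 || acc >= -14 || 2*store(a, j, b - 5)[y - 10] <= 3*y - 2) && tot == -1 implies it.
Countermodel: at the initial state a = {[-3] = 0, [5] = 2, elsewhere 2}, acc = -15, b = 11, j = 5, tot = -1, y = 7, the precondition holds but the weakest precondition fails.
Answer: invalid


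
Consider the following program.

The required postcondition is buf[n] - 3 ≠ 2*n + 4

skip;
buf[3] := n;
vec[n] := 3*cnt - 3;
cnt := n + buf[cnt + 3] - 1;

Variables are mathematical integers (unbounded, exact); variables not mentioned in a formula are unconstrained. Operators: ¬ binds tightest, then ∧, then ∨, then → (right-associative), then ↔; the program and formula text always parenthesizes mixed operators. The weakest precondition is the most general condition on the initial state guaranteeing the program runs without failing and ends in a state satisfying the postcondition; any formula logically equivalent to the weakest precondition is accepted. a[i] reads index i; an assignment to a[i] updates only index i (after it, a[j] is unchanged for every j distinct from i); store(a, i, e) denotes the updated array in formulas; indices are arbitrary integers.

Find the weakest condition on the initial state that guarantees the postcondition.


Working backward. After the program, the postcondition buf[n] - 3 ≠ 2*n + 4 must hold; in canonical form it is buf[n] ≠ 2*n + 7.
Before cnt := n + buf[cnt + 3] - 1: buf[n] ≠ 2*n + 7
Before vec[n] := 3*cnt - 3: buf[n] ≠ 2*n + 7
Before buf[3] := n: store(buf, 3, n)[n] ≠ 2*n + 7
Before skip: store(buf, 3, n)[n] ≠ 2*n + 7
Answer: WP = store(buf, 3, n)[n] ≠ 2*n + 7


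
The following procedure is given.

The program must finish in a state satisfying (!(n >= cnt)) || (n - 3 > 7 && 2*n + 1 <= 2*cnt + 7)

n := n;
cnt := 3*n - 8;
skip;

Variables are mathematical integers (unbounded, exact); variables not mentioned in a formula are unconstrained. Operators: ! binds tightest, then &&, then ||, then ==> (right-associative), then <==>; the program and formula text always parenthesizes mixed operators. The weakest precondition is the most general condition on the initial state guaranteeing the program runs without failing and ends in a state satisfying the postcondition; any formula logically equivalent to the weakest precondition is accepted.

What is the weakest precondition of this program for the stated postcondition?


Working backward. After the program, the postcondition (!(n >= cnt)) || (n - 3 > 7 && 2*n + 1 <= 2*cnt + 7) must hold; in canonical form it is (!(n >= cnt)) || (n > 10 && 2*n <= 2*cnt + 6).
Before skip: (!(n >= cnt)) || (n > 10 && 2*n <= 2*cnt + 6)
Before cnt := 3*n - 8: (!(2*n <= 8)) || (n > 10 && 4*n >= 10)
Before n := n: (!(2*n <= 8)) || (n > 10 && 4*n >= 10)
Answer: WP = (!(2*n <= 8)) || (n > 10 && 4*n >= 10)


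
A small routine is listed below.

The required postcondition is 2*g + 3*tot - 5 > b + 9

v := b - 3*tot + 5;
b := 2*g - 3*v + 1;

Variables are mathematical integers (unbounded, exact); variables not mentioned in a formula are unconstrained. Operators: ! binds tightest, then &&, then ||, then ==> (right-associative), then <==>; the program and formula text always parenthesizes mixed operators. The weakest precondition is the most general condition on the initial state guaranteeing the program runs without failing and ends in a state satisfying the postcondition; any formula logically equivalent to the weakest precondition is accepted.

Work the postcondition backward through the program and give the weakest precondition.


Working backward. After the program, the postcondition 2*g + 3*tot - 5 > b + 9 must hold; in canonical form it is 2*g + 3*tot > b + 14.
Before b := 2*g - 3*v + 1: 3*tot + 3*v > 15
Before v := b - 3*tot + 5: 3*b > 6*tot
Answer: WP = 3*b > 6*tot


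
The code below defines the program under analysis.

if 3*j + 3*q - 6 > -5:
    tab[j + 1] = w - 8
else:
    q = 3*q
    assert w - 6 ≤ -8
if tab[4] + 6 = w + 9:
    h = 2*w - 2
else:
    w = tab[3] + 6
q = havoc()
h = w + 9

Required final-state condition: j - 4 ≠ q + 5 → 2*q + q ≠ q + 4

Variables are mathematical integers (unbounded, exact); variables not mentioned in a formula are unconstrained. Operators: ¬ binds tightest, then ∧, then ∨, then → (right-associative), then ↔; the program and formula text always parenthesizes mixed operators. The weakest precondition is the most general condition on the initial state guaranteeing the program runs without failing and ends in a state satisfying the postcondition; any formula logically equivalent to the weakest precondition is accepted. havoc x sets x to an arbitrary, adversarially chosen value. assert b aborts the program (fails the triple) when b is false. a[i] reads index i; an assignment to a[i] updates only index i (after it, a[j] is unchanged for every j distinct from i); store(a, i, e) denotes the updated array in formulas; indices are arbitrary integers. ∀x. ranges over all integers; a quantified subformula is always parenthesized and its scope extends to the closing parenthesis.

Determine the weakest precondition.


Working backward. After the program, the postcondition j - 4 ≠ q + 5 → 2*q + q ≠ q + 4 must hold; in canonical form it is j ≠ q + 9 → 2*q ≠ 4.
Before h := w + 9: j ≠ q + 9 → 2*q ≠ 4
Before havoc q: ∀q_1. (j ≠ q_1 + 9 → 2*q_1 ≠ 4)
Then branch requires ∀q_1. (j ≠ q_1 + 9 → 2*q_1 ≠ 4); else branch requires ∀q_1. (j ≠ q_1 + 9 → 2*q_1 ≠ 4).
Before the if: (tab[4] = w + 3 → (∀q_1. (j ≠ q_1 + 9 → 2*q_1 ≠ 4))) ∧ ((¬(tab[4] = w + 3)) → (∀q_1. (j ≠ q_1 + 9 → 2*q_1 ≠ 4)))
Then branch requires (store(tab, j + 1, w - 8)[4] = w + 3 → (∀q_1. (j ≠ q_1 + 9 → 2*q_1 ≠ 4))) ∧ ((¬(store(tab, j + 1, w - 8)[4] = w + 3)) → (∀q_1. (j ≠ q_1 + 9 → 2*q_1 ≠ 4))); else branch requires w ≤ -2 ∧ (tab[4] = w + 3 → (∀q_1. (j ≠ q_1 + 9 → 2*q_1 ≠ 4))) ∧ ((¬(tab[4] = w + 3)) → (∀q_1. (j ≠ q_1 + 9 → 2*q_1 ≠ 4))).
Before the if: (3*j + 3*q > 1 → ((store(tab, j + 1, w - 8)[4] = w + 3 → (∀q_1. (j ≠ q_1 + 9 → 2*q_1 ≠ 4))) ∧ ((¬(store(tab, j + 1, w - 8)[4] = w + 3)) → (∀q_1. (j ≠ q_1 + 9 → 2*q_1 ≠ 4))))) ∧ ((¬(3*j + 3*q > 1)) → (w ≤ -2 ∧ (tab[4] = w + 3 → (∀q_1. (j ≠ q_1 + 9 → 2*q_1 ≠ 4))) ∧ ((¬(tab[4] = w + 3)) → (∀q_1. (j ≠ q_1 + 9 → 2*q_1 ≠ 4)))))
Answer: WP = (3*j + 3*q > 1 → ((store(tab, j + 1, w - 8)[4] = w + 3 → (∀q_1. (j ≠ q_1 + 9 → 2*q_1 ≠ 4))) ∧ ((¬(store(tab, j + 1, w - 8)[4] = w + 3)) → (∀q_1. (j ≠ q_1 + 9 → 2*q_1 ≠ 4))))) ∧ ((¬(3*j + 3*q > 1)) → (w ≤ -2 ∧ (tab[4] = w + 3 → (∀q_1. (j ≠ q_1 + 9 → 2*q_1 ≠ 4))) ∧ ((¬(tab[4] = w + 3)) → (∀q_1. (j ≠ q_1 + 9 → 2*q_1 ≠ 4)))))


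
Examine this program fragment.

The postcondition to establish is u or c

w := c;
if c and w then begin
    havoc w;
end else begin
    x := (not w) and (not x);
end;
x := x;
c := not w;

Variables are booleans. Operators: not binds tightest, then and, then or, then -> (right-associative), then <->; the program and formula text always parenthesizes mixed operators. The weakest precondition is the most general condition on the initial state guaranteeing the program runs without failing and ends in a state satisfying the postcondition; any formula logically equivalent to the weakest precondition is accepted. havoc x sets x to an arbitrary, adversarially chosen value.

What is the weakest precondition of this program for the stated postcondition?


Working backward. After the program, u or c must hold.
Before c := not w: u or (not w)
Before x := x: u or (not w)
Then branch requires u; else branch requires u or (not w).
Before the if: ((c and w) -> u) and ((not (c and w)) -> (u or (not w)))
Before w := c: (c -> u) and ((not c) -> (u or (not c)))
Answer: WP = (c -> u) and ((not c) -> (u or (not c)))


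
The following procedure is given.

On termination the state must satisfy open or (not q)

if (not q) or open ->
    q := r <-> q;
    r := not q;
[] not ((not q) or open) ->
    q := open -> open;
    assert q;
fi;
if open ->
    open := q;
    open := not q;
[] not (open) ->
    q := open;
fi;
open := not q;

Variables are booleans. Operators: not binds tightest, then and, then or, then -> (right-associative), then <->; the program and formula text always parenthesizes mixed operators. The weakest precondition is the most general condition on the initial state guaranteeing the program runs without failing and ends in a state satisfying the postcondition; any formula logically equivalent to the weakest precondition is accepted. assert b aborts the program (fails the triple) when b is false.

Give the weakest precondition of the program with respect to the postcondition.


Working backward. After the program, open or (not q) must hold.
Before open := not q: not q
Then branch requires not q; else branch requires not open.
Before the if: open -> (not q)
Then branch requires open -> (not (r <-> q)); else branch requires not open.
Before the if: (((not q) or open) -> (open -> (not (r <-> q)))) and ((not ((not q) or open)) -> (not open))
Answer: WP = (((not q) or open) -> (open -> (not (r <-> q)))) and ((not ((not q) or open)) -> (not open))


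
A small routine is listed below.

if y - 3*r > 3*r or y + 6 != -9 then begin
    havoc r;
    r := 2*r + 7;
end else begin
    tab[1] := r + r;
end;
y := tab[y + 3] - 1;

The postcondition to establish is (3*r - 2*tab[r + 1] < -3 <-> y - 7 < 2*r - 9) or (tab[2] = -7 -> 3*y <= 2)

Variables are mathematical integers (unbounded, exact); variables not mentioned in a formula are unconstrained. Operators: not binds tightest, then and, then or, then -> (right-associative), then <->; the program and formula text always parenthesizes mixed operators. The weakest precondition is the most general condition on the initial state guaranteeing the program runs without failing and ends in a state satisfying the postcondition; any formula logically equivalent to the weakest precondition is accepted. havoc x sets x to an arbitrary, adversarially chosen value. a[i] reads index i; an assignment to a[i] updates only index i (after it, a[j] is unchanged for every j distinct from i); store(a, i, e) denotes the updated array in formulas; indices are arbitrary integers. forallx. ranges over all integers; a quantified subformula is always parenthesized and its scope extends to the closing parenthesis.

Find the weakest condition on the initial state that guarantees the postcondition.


Working backward. After the program, the postcondition (3*r - 2*tab[r + 1] < -3 <-> y - 7 < 2*r - 9) or (tab[2] = -7 -> 3*y <= 2) must hold; in canonical form it is (3*r < 2*tab[r + 1] - 3 <-> y < 2*r - 2) or (tab[2] = -7 -> 3*y <= 2).
Before y := tab[y + 3] - 1: (3*r < 2*tab[r + 1] - 3 <-> tab[y + 3] < 2*r - 1) or (tab[2] = -7 -> 3*tab[y + 3] <= 5)
Then branch requires forall r_1. ((6*r_1 < 2*tab[2*r_1 + 8] - 24 <-> tab[y + 3] < 4*r_1 + 13) or (tab[2] = -7 -> 3*tab[y + 3] <= 5)); else branch requires (3*r < 2*store(tab, 1, 2*r)[r + 1] - 3 <-> store(tab, 1, 2*r)[y + 3] < 2*r - 1) or (tab[2] = -7 -> 3*store(tab, 1, 2*r)[y + 3] <= 5).
Before the if: ((y > 6*r or y != -15) -> (forall r_1. ((6*r_1 < 2*tab[2*r_1 + 8] - 24 <-> tab[y + 3] < 4*r_1 + 13) or (tab[2] = -7 -> 3*tab[y + 3] <= 5)))) and ((not (y > 6*r or y != -15)) -> ((3*r < 2*store(tab, 1, 2*r)[r + 1] - 3 <-> store(tab, 1, 2*r)[y + 3] < 2*r - 1) or (tab[2] = -7 -> 3*store(tab, 1, 2*r)[y + 3] <= 5)))
Answer: WP = ((y > 6*r or y != -15) -> (forall r_1. ((6*r_1 < 2*tab[2*r_1 + 8] - 24 <-> tab[y + 3] < 4*r_1 + 13) or (tab[2] = -7 -> 3*tab[y + 3] <= 5)))) and ((not (y > 6*r or y != -15)) -> ((3*r < 2*store(tab, 1, 2*r)[r + 1] - 3 <-> store(tab, 1, 2*r)[y + 3] < 2*r - 1) or (tab[2] = -7 -> 3*store(tab, 1, 2*r)[y + 3] <= 5)))


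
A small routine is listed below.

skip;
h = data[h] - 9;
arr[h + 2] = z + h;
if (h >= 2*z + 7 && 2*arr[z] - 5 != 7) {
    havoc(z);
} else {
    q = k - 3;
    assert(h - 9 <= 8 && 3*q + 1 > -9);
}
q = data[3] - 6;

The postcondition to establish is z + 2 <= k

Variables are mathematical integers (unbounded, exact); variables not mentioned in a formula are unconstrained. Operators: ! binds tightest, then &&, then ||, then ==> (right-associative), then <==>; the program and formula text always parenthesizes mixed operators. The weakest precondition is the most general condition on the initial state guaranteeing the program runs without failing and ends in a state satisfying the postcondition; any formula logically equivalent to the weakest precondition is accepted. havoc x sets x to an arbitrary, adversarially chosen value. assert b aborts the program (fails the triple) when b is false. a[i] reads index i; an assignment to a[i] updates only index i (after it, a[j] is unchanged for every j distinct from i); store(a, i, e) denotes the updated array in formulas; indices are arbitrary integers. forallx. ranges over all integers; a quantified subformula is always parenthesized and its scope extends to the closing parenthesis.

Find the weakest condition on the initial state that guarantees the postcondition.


Working backward. After the program, the postcondition z + 2 <= k must hold; in canonical form it is z <= k - 2.
Before q := data[3] - 6: z <= k - 2
Then branch requires forall z_1. z_1 <= k - 2; else branch requires h <= 17 && 3*k > -1 && z <= k - 2.
Before the if: ((h >= 2*z + 7 && 2*arr[z] != 12) ==> (forall z_1. z_1 <= k - 2)) && ((!(h >= 2*z + 7 && 2*arr[z] != 12)) ==> (h <= 17 && 3*k > -1 && z <= k - 2))
Before arr[h + 2] := z + h: ((h >= 2*z + 7 && 2*store(arr, h + 2, h + z)[z] != 12) ==> (forall z_1. z_1 <= k - 2)) && ((!(h >= 2*z + 7 && 2*store(arr, h + 2, h + z)[z] != 12)) ==> (h <= 17 && 3*k > -1 && z <= k - 2))
Before h := data[h] - 9: ((data[h] >= 2*z + 16 && 2*store(arr, data[h] - 7, data[h] + z - 9)[z] != 12) ==> (forall z_1. z_1 <= k - 2)) && ((!(data[h] >= 2*z + 16 && 2*store(arr, data[h] - 7, data[h] + z - 9)[z] != 12)) ==> (data[h] <= 26 && 3*k > -1 && z <= k - 2))
Before skip: ((data[h] >= 2*z + 16 && 2*store(arr, data[h] - 7, data[h] + z - 9)[z] != 12) ==> (forall z_1. z_1 <= k - 2)) && ((!(data[h] >= 2*z + 16 && 2*store(arr, data[h] - 7, data[h] + z - 9)[z] != 12)) ==> (data[h] <= 26 && 3*k > -1 && z <= k - 2))
Answer: WP = ((data[h] >= 2*z + 16 && 2*store(arr, data[h] - 7, data[h] + z - 9)[z] != 12) ==> (forall z_1. z_1 <= k - 2)) && ((!(data[h] >= 2*z + 16 && 2*store(arr, data[h] - 7, data[h] + z - 9)[z] != 12)) ==> (data[h] <= 26 && 3*k > -1 && z <= k - 2))


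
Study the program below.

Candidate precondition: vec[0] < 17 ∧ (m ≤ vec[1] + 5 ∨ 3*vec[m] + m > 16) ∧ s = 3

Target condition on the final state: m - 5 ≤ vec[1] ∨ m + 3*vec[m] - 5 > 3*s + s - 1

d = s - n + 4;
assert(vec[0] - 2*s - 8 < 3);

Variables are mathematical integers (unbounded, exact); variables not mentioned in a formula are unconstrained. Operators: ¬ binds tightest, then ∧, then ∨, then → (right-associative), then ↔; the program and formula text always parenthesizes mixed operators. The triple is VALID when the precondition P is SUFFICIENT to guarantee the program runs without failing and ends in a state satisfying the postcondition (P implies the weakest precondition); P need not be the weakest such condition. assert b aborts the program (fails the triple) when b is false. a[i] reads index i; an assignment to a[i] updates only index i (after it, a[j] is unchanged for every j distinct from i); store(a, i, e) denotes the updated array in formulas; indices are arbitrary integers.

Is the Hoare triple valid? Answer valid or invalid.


Working backward. After the program, the postcondition m - 5 ≤ vec[1] ∨ m + 3*vec[m] - 5 > 3*s + s - 1 must hold; in canonical form it is m ≤ vec[1] + 5 ∨ 3*vec[m] + m > 4*s + 4.
Before assert vec[0] - 2*s - 8 < 3: vec[0] < 2*s + 11 ∧ (m ≤ vec[1] + 5 ∨ 3*vec[m] + m > 4*s + 4)
Before d := s - n + 4: vec[0] < 2*s + 11 ∧ (m ≤ vec[1] + 5 ∨ 3*vec[m] + m > 4*s + 4)
The weakest precondition is vec[0] < 2*s + 11 ∧ (m ≤ vec[1] + 5 ∨ 3*vec[m] + m > 4*s + 4).
Check whether vec[0] < 17 ∧ (m ≤ vec[1] + 5 ∨ 3*vec[m] + m > 16) ∧ s = 3 implies it.
Every state satisfying the precondition satisfies the weakest precondition: the implication holds.
Answer: valid
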